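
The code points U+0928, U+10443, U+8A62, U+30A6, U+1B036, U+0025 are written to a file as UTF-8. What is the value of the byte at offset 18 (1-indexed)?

1-indexed offset 18 is 0-indexed offset 17.
U+0928 → 3-byte form E0 A4 A8 at offsets 0–2.
U+10443 → 4-byte form F0 90 91 83 at offsets 3–6.
U+8A62 → 3-byte form E8 A9 A2 at offsets 7–9.
U+30A6 → 3-byte form E3 82 A6 at offsets 10–12.
U+1B036 → 4-byte form F0 9B 80 B6 at offsets 13–16.
U+0025 → 1-byte form 25 at offsets 17–17.
Offset 17 falls in char 6's range; it's byte 1 of 25 = 0x25.

0x25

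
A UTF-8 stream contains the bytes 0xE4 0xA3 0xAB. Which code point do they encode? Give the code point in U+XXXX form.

Leading byte 0xE4 = 11100100 matches 1110xxxx → 3-byte sequence.
Byte 1: 0xE4 = 11100100, payload 0100 (4 bits).
Byte 2: 0xA3 = 10100011 (10xxxxxx ✓), payload 100011.
Byte 3: 0xAB = 10101011 (10xxxxxx ✓), payload 101011.
Concatenate: 0100100011101011 = 0x48EB (16 bits → U+48EB).

U+48EB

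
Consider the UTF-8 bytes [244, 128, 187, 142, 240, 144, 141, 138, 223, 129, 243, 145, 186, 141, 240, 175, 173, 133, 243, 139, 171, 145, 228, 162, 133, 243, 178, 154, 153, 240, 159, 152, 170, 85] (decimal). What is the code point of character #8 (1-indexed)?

U+F2699

Offset 0: leading byte 0xF4 = 11110100 → 4-byte char #1 = F4 80 BB 8E.
Offset 4: leading byte 0xF0 = 11110000 → 4-byte char #2 = F0 90 8D 8A.
Offset 8: leading byte 0xDF = 11011111 → 2-byte char #3 = DF 81.
Offset 10: leading byte 0xF3 = 11110011 → 4-byte char #4 = F3 91 BA 8D.
Offset 14: leading byte 0xF0 = 11110000 → 4-byte char #5 = F0 AF AD 85.
Offset 18: leading byte 0xF3 = 11110011 → 4-byte char #6 = F3 8B AB 91.
Offset 22: leading byte 0xE4 = 11100100 → 3-byte char #7 = E4 A2 85.
Offset 25: leading byte 0xF3 = 11110011 → 4-byte char #8 = F3 B2 9A 99.
Leading byte 0xF3 = 11110011 matches 11110xxx → 4-byte sequence.
Byte 1: 0xF3 = 11110011, payload 011 (3 bits).
Byte 2: 0xB2 = 10110010 (10xxxxxx ✓), payload 110010.
Byte 3: 0x9A = 10011010 (10xxxxxx ✓), payload 011010.
Byte 4: 0x99 = 10011001 (10xxxxxx ✓), payload 011001.
Concatenate: 011110010011010011001 = 0xF2699 (21 bits → U+F2699).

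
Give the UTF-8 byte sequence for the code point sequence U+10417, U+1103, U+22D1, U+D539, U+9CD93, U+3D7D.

U+10417: 4-byte form → F0 90 90 97.
U+1103: 3-byte form → E1 84 83.
U+22D1: 3-byte form → E2 8B 91.
U+D539: 3-byte form → ED 94 B9.
U+9CD93: 4-byte form → F2 9C B6 93.
U+3D7D: 3-byte form → E3 B5 BD.
Concatenated (20 bytes): F0 90 90 97 E1 84 83 E2 8B 91 ED 94 B9 F2 9C B6 93 E3 B5 BD.

F0 90 90 97 E1 84 83 E2 8B 91 ED 94 B9 F2 9C B6 93 E3 B5 BD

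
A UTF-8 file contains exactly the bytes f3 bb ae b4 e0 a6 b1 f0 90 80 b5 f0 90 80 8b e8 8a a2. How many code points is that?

5

Byte at offset 0: 0xF3 = 11110011 → 4-byte char (#1). Advance 4.
Byte at offset 4: 0xE0 = 11100000 → 3-byte char (#2). Advance 3.
Byte at offset 7: 0xF0 = 11110000 → 4-byte char (#3). Advance 4.
Byte at offset 11: 0xF0 = 11110000 → 4-byte char (#4). Advance 4.
Byte at offset 15: 0xE8 = 11101000 → 3-byte char (#5). Advance 3.
Reached end at offset 18 after 5 code points.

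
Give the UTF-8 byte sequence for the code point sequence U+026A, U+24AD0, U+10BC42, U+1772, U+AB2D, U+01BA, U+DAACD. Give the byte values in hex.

U+026A: 2-byte form → C9 AA.
U+24AD0: 4-byte form → F0 A4 AB 90.
U+10BC42: 4-byte form → F4 8B B1 82.
U+1772: 3-byte form → E1 9D B2.
U+AB2D: 3-byte form → EA AC AD.
U+01BA: 2-byte form → C6 BA.
U+DAACD: 4-byte form → F3 9A AB 8D.
Concatenated (22 bytes): C9 AA F0 A4 AB 90 F4 8B B1 82 E1 9D B2 EA AC AD C6 BA F3 9A AB 8D.

C9 AA F0 A4 AB 90 F4 8B B1 82 E1 9D B2 EA AC AD C6 BA F3 9A AB 8D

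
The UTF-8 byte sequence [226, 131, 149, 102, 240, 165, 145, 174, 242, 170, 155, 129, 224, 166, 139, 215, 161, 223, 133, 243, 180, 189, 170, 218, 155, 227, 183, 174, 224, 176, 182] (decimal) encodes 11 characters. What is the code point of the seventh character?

U+07C5

Offset 0: leading byte 0xE2 = 11100010 → 3-byte char #1 = E2 83 95.
Offset 3: leading byte 0x66 = 01100110 → 1-byte char #2 = 66.
Offset 4: leading byte 0xF0 = 11110000 → 4-byte char #3 = F0 A5 91 AE.
Offset 8: leading byte 0xF2 = 11110010 → 4-byte char #4 = F2 AA 9B 81.
Offset 12: leading byte 0xE0 = 11100000 → 3-byte char #5 = E0 A6 8B.
Offset 15: leading byte 0xD7 = 11010111 → 2-byte char #6 = D7 A1.
Offset 17: leading byte 0xDF = 11011111 → 2-byte char #7 = DF 85.
Leading byte 0xDF = 11011111 matches 110xxxxx → 2-byte sequence.
Byte 1: 0xDF = 11011111, payload 11111 (5 bits).
Byte 2: 0x85 = 10000101 (10xxxxxx ✓), payload 000101.
Concatenate: 11111000101 = 0x7C5 (11 bits → U+07C5).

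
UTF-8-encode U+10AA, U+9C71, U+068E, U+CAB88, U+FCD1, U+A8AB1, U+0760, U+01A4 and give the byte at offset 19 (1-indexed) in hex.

0xB1

1-indexed offset 19 is 0-indexed offset 18.
U+10AA → 3-byte form E1 82 AA at offsets 0–2.
U+9C71 → 3-byte form E9 B1 B1 at offsets 3–5.
U+068E → 2-byte form DA 8E at offsets 6–7.
U+CAB88 → 4-byte form F3 8A AE 88 at offsets 8–11.
U+FCD1 → 3-byte form EF B3 91 at offsets 12–14.
U+A8AB1 → 4-byte form F2 A8 AA B1 at offsets 15–18.
Offset 18 falls in char 6's range; it's byte 4 of F2 A8 AA B1 = 0xB1.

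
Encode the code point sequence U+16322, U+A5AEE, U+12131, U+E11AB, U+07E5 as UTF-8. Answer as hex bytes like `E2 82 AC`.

U+16322: 4-byte form → F0 96 8C A2.
U+A5AEE: 4-byte form → F2 A5 AB AE.
U+12131: 4-byte form → F0 92 84 B1.
U+E11AB: 4-byte form → F3 A1 86 AB.
U+07E5: 2-byte form → DF A5.
Concatenated (18 bytes): F0 96 8C A2 F2 A5 AB AE F0 92 84 B1 F3 A1 86 AB DF A5.

F0 96 8C A2 F2 A5 AB AE F0 92 84 B1 F3 A1 86 AB DF A5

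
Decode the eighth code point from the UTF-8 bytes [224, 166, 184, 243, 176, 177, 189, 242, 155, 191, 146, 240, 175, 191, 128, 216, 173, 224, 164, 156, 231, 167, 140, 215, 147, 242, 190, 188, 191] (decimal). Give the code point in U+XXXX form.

Offset 0: leading byte 0xE0 = 11100000 → 3-byte char #1 = E0 A6 B8.
Offset 3: leading byte 0xF3 = 11110011 → 4-byte char #2 = F3 B0 B1 BD.
Offset 7: leading byte 0xF2 = 11110010 → 4-byte char #3 = F2 9B BF 92.
Offset 11: leading byte 0xF0 = 11110000 → 4-byte char #4 = F0 AF BF 80.
Offset 15: leading byte 0xD8 = 11011000 → 2-byte char #5 = D8 AD.
Offset 17: leading byte 0xE0 = 11100000 → 3-byte char #6 = E0 A4 9C.
Offset 20: leading byte 0xE7 = 11100111 → 3-byte char #7 = E7 A7 8C.
Offset 23: leading byte 0xD7 = 11010111 → 2-byte char #8 = D7 93.
Leading byte 0xD7 = 11010111 matches 110xxxxx → 2-byte sequence.
Byte 1: 0xD7 = 11010111, payload 10111 (5 bits).
Byte 2: 0x93 = 10010011 (10xxxxxx ✓), payload 010011.
Concatenate: 10111010011 = 0x5D3 (11 bits → U+05D3).

U+05D3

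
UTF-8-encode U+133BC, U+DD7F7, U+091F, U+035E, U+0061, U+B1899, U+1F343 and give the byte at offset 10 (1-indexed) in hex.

0xA4

1-indexed offset 10 is 0-indexed offset 9.
U+133BC → 4-byte form F0 93 8E BC at offsets 0–3.
U+DD7F7 → 4-byte form F3 9D 9F B7 at offsets 4–7.
U+091F → 3-byte form E0 A4 9F at offsets 8–10.
Offset 9 falls in char 3's range; it's byte 2 of E0 A4 9F = 0xA4.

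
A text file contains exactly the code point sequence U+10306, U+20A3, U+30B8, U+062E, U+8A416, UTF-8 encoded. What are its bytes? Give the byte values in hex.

F0 90 8C 86 E2 82 A3 E3 82 B8 D8 AE F2 8A 90 96

U+10306: 4-byte form → F0 90 8C 86.
U+20A3: 3-byte form → E2 82 A3.
U+30B8: 3-byte form → E3 82 B8.
U+062E: 2-byte form → D8 AE.
U+8A416: 4-byte form → F2 8A 90 96.
Concatenated (16 bytes): F0 90 8C 86 E2 82 A3 E3 82 B8 D8 AE F2 8A 90 96.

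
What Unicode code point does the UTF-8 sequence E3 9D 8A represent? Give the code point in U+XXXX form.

Leading byte 0xE3 = 11100011 matches 1110xxxx → 3-byte sequence.
Byte 1: 0xE3 = 11100011, payload 0011 (4 bits).
Byte 2: 0x9D = 10011101 (10xxxxxx ✓), payload 011101.
Byte 3: 0x8A = 10001010 (10xxxxxx ✓), payload 001010.
Concatenate: 0011011101001010 = 0x374A (16 bits → U+374A).

U+374A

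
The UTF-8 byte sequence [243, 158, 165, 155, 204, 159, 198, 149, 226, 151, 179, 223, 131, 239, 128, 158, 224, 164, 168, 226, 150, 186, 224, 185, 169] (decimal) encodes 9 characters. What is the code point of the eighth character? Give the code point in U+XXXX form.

U+25BA

Offset 0: leading byte 0xF3 = 11110011 → 4-byte char #1 = F3 9E A5 9B.
Offset 4: leading byte 0xCC = 11001100 → 2-byte char #2 = CC 9F.
Offset 6: leading byte 0xC6 = 11000110 → 2-byte char #3 = C6 95.
Offset 8: leading byte 0xE2 = 11100010 → 3-byte char #4 = E2 97 B3.
Offset 11: leading byte 0xDF = 11011111 → 2-byte char #5 = DF 83.
Offset 13: leading byte 0xEF = 11101111 → 3-byte char #6 = EF 80 9E.
Offset 16: leading byte 0xE0 = 11100000 → 3-byte char #7 = E0 A4 A8.
Offset 19: leading byte 0xE2 = 11100010 → 3-byte char #8 = E2 96 BA.
Leading byte 0xE2 = 11100010 matches 1110xxxx → 3-byte sequence.
Byte 1: 0xE2 = 11100010, payload 0010 (4 bits).
Byte 2: 0x96 = 10010110 (10xxxxxx ✓), payload 010110.
Byte 3: 0xBA = 10111010 (10xxxxxx ✓), payload 111010.
Concatenate: 0010010110111010 = 0x25BA (16 bits → U+25BA).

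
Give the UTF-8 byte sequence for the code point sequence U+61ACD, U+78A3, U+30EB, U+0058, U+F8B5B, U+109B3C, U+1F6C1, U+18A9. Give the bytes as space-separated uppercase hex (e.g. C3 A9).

U+61ACD: 4-byte form → F1 A1 AB 8D.
U+78A3: 3-byte form → E7 A2 A3.
U+30EB: 3-byte form → E3 83 AB.
U+0058: 1-byte form → 58.
U+F8B5B: 4-byte form → F3 B8 AD 9B.
U+109B3C: 4-byte form → F4 89 AC BC.
U+1F6C1: 4-byte form → F0 9F 9B 81.
U+18A9: 3-byte form → E1 A2 A9.
Concatenated (26 bytes): F1 A1 AB 8D E7 A2 A3 E3 83 AB 58 F3 B8 AD 9B F4 89 AC BC F0 9F 9B 81 E1 A2 A9.

F1 A1 AB 8D E7 A2 A3 E3 83 AB 58 F3 B8 AD 9B F4 89 AC BC F0 9F 9B 81 E1 A2 A9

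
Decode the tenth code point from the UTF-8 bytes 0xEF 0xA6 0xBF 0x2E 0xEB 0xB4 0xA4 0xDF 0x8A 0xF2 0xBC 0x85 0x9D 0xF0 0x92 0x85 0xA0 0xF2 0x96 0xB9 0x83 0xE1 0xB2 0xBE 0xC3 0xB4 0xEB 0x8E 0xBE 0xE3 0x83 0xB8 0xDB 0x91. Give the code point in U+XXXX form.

Offset 0: leading byte 0xEF = 11101111 → 3-byte char #1 = EF A6 BF.
Offset 3: leading byte 0x2E = 00101110 → 1-byte char #2 = 2E.
Offset 4: leading byte 0xEB = 11101011 → 3-byte char #3 = EB B4 A4.
Offset 7: leading byte 0xDF = 11011111 → 2-byte char #4 = DF 8A.
Offset 9: leading byte 0xF2 = 11110010 → 4-byte char #5 = F2 BC 85 9D.
Offset 13: leading byte 0xF0 = 11110000 → 4-byte char #6 = F0 92 85 A0.
Offset 17: leading byte 0xF2 = 11110010 → 4-byte char #7 = F2 96 B9 83.
Offset 21: leading byte 0xE1 = 11100001 → 3-byte char #8 = E1 B2 BE.
Offset 24: leading byte 0xC3 = 11000011 → 2-byte char #9 = C3 B4.
Offset 26: leading byte 0xEB = 11101011 → 3-byte char #10 = EB 8E BE.
Leading byte 0xEB = 11101011 matches 1110xxxx → 3-byte sequence.
Byte 1: 0xEB = 11101011, payload 1011 (4 bits).
Byte 2: 0x8E = 10001110 (10xxxxxx ✓), payload 001110.
Byte 3: 0xBE = 10111110 (10xxxxxx ✓), payload 111110.
Concatenate: 1011001110111110 = 0xB3BE (16 bits → U+B3BE).

U+B3BE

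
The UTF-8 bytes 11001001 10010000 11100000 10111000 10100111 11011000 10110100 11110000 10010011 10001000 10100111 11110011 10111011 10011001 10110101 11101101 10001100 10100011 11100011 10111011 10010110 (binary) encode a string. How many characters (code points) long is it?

7

Byte at offset 0: 0xC9 = 11001001 → 2-byte char (#1). Advance 2.
Byte at offset 2: 0xE0 = 11100000 → 3-byte char (#2). Advance 3.
Byte at offset 5: 0xD8 = 11011000 → 2-byte char (#3). Advance 2.
Byte at offset 7: 0xF0 = 11110000 → 4-byte char (#4). Advance 4.
Byte at offset 11: 0xF3 = 11110011 → 4-byte char (#5). Advance 4.
Byte at offset 15: 0xED = 11101101 → 3-byte char (#6). Advance 3.
Byte at offset 18: 0xE3 = 11100011 → 3-byte char (#7). Advance 3.
Reached end at offset 21 after 7 code points.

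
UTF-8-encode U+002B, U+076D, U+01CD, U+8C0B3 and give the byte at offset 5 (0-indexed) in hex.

0xF2

U+002B → 1-byte form 2B at offsets 0–0.
U+076D → 2-byte form DD AD at offsets 1–2.
U+01CD → 2-byte form C7 8D at offsets 3–4.
U+8C0B3 → 4-byte form F2 8C 82 B3 at offsets 5–8.
Offset 5 falls in char 4's range; it's byte 1 of F2 8C 82 B3 = 0xF2.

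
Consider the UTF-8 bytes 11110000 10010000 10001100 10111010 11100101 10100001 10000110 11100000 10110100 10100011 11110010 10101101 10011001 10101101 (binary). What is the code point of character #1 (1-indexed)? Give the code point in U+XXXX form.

U+1033A

Offset 0: leading byte 0xF0 = 11110000 → 4-byte char #1 = F0 90 8C BA.
Leading byte 0xF0 = 11110000 matches 11110xxx → 4-byte sequence.
Byte 1: 0xF0 = 11110000, payload 000 (3 bits).
Byte 2: 0x90 = 10010000 (10xxxxxx ✓), payload 010000.
Byte 3: 0x8C = 10001100 (10xxxxxx ✓), payload 001100.
Byte 4: 0xBA = 10111010 (10xxxxxx ✓), payload 111010.
Concatenate: 000010000001100111010 = 0x1033A (21 bits → U+1033A).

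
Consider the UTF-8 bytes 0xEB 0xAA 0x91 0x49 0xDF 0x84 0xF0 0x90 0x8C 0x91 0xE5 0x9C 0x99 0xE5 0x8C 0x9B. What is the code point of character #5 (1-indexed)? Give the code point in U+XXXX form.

Offset 0: leading byte 0xEB = 11101011 → 3-byte char #1 = EB AA 91.
Offset 3: leading byte 0x49 = 01001001 → 1-byte char #2 = 49.
Offset 4: leading byte 0xDF = 11011111 → 2-byte char #3 = DF 84.
Offset 6: leading byte 0xF0 = 11110000 → 4-byte char #4 = F0 90 8C 91.
Offset 10: leading byte 0xE5 = 11100101 → 3-byte char #5 = E5 9C 99.
Leading byte 0xE5 = 11100101 matches 1110xxxx → 3-byte sequence.
Byte 1: 0xE5 = 11100101, payload 0101 (4 bits).
Byte 2: 0x9C = 10011100 (10xxxxxx ✓), payload 011100.
Byte 3: 0x99 = 10011001 (10xxxxxx ✓), payload 011001.
Concatenate: 0101011100011001 = 0x5719 (16 bits → U+5719).

U+5719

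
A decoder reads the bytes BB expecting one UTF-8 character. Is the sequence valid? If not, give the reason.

invalid (continuation byte with no leading byte)

Byte 0xBB = 10111011 has the form 10xxxxxx — a continuation byte — but there is no preceding leading byte.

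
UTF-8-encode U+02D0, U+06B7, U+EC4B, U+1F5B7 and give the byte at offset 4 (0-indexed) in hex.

U+02D0 → 2-byte form CB 90 at offsets 0–1.
U+06B7 → 2-byte form DA B7 at offsets 2–3.
U+EC4B → 3-byte form EE B1 8B at offsets 4–6.
Offset 4 falls in char 3's range; it's byte 1 of EE B1 8B = 0xEE.

0xEE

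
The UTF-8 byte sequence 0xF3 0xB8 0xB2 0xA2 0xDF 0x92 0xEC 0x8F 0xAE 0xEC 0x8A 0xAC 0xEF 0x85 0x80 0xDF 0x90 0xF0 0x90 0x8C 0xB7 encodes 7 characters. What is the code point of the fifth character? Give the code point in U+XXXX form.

U+F140

Offset 0: leading byte 0xF3 = 11110011 → 4-byte char #1 = F3 B8 B2 A2.
Offset 4: leading byte 0xDF = 11011111 → 2-byte char #2 = DF 92.
Offset 6: leading byte 0xEC = 11101100 → 3-byte char #3 = EC 8F AE.
Offset 9: leading byte 0xEC = 11101100 → 3-byte char #4 = EC 8A AC.
Offset 12: leading byte 0xEF = 11101111 → 3-byte char #5 = EF 85 80.
Leading byte 0xEF = 11101111 matches 1110xxxx → 3-byte sequence.
Byte 1: 0xEF = 11101111, payload 1111 (4 bits).
Byte 2: 0x85 = 10000101 (10xxxxxx ✓), payload 000101.
Byte 3: 0x80 = 10000000 (10xxxxxx ✓), payload 000000.
Concatenate: 1111000101000000 = 0xF140 (16 bits → U+F140).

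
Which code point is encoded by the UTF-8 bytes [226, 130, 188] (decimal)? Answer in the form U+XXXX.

U+20BC

Leading byte 0xE2 = 11100010 matches 1110xxxx → 3-byte sequence.
Byte 1: 0xE2 = 11100010, payload 0010 (4 bits).
Byte 2: 0x82 = 10000010 (10xxxxxx ✓), payload 000010.
Byte 3: 0xBC = 10111100 (10xxxxxx ✓), payload 111100.
Concatenate: 0010000010111100 = 0x20BC (16 bits → U+20BC).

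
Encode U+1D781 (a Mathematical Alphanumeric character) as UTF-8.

U+1D781 = 0x1D781 = 120705 decimal. In range U+10000–U+10FFFF → 4-byte form: 11110xxx 10xxxxxx 10xxxxxx 10xxxxxx.
Binary (21 bits): 000011101011110000001.
Split 3+6+6+6: 000 | 011101 | 011110 | 000001.
Byte 1: 11110000 = 0xF0.
Byte 2: 10011101 = 0x9D.
Byte 3: 10011110 = 0x9E.
Byte 4: 10000001 = 0x81.

F0 9D 9E 81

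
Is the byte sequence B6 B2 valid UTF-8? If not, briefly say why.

Byte 0xB6 = 10110110 has the form 10xxxxxx — a continuation byte — but there is no preceding leading byte.

invalid (continuation byte with no leading byte)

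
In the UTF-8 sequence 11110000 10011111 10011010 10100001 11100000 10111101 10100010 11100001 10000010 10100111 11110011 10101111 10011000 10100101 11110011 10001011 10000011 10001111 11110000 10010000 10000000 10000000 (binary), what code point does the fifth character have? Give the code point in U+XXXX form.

U+CB0CF

Offset 0: leading byte 0xF0 = 11110000 → 4-byte char #1 = F0 9F 9A A1.
Offset 4: leading byte 0xE0 = 11100000 → 3-byte char #2 = E0 BD A2.
Offset 7: leading byte 0xE1 = 11100001 → 3-byte char #3 = E1 82 A7.
Offset 10: leading byte 0xF3 = 11110011 → 4-byte char #4 = F3 AF 98 A5.
Offset 14: leading byte 0xF3 = 11110011 → 4-byte char #5 = F3 8B 83 8F.
Leading byte 0xF3 = 11110011 matches 11110xxx → 4-byte sequence.
Byte 1: 0xF3 = 11110011, payload 011 (3 bits).
Byte 2: 0x8B = 10001011 (10xxxxxx ✓), payload 001011.
Byte 3: 0x83 = 10000011 (10xxxxxx ✓), payload 000011.
Byte 4: 0x8F = 10001111 (10xxxxxx ✓), payload 001111.
Concatenate: 011001011000011001111 = 0xCB0CF (21 bits → U+CB0CF).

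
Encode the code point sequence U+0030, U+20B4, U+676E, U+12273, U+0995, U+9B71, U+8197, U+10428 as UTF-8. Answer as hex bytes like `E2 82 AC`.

U+0030: 1-byte form → 30.
U+20B4: 3-byte form → E2 82 B4.
U+676E: 3-byte form → E6 9D AE.
U+12273: 4-byte form → F0 92 89 B3.
U+0995: 3-byte form → E0 A6 95.
U+9B71: 3-byte form → E9 AD B1.
U+8197: 3-byte form → E8 86 97.
U+10428: 4-byte form → F0 90 90 A8.
Concatenated (24 bytes): 30 E2 82 B4 E6 9D AE F0 92 89 B3 E0 A6 95 E9 AD B1 E8 86 97 F0 90 90 A8.

30 E2 82 B4 E6 9D AE F0 92 89 B3 E0 A6 95 E9 AD B1 E8 86 97 F0 90 90 A8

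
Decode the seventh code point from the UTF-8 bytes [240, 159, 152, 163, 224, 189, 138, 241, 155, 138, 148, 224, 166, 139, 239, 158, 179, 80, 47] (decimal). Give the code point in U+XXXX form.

U+002F

Offset 0: leading byte 0xF0 = 11110000 → 4-byte char #1 = F0 9F 98 A3.
Offset 4: leading byte 0xE0 = 11100000 → 3-byte char #2 = E0 BD 8A.
Offset 7: leading byte 0xF1 = 11110001 → 4-byte char #3 = F1 9B 8A 94.
Offset 11: leading byte 0xE0 = 11100000 → 3-byte char #4 = E0 A6 8B.
Offset 14: leading byte 0xEF = 11101111 → 3-byte char #5 = EF 9E B3.
Offset 17: leading byte 0x50 = 01010000 → 1-byte char #6 = 50.
Offset 18: leading byte 0x2F = 00101111 → 1-byte char #7 = 2F.
Leading byte 0x2F = 00101111 matches 0xxxxxxx → 1-byte sequence.
Byte 1: 0x2F = 00101111, payload 0101111 (7 bits).
Concatenate: 0101111 = 0x2F (7 bits → U+002F).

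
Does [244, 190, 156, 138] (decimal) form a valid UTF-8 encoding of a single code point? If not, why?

invalid (encodes a value above U+10FFFF)

Leading byte 0xF4 = 11110100 → 4-byte form.
Payload = 0x13E70A, which exceeds U+10FFFF, the maximum Unicode code point. (Leading bytes F5–FF, or F4 followed by ≥ 0x90, are invalid.)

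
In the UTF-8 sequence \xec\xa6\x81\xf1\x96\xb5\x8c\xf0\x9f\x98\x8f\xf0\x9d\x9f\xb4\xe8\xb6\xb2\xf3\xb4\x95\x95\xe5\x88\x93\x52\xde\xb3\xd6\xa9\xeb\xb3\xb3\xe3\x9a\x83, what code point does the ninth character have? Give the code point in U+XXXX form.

U+07B3

Offset 0: leading byte 0xEC = 11101100 → 3-byte char #1 = EC A6 81.
Offset 3: leading byte 0xF1 = 11110001 → 4-byte char #2 = F1 96 B5 8C.
Offset 7: leading byte 0xF0 = 11110000 → 4-byte char #3 = F0 9F 98 8F.
Offset 11: leading byte 0xF0 = 11110000 → 4-byte char #4 = F0 9D 9F B4.
Offset 15: leading byte 0xE8 = 11101000 → 3-byte char #5 = E8 B6 B2.
Offset 18: leading byte 0xF3 = 11110011 → 4-byte char #6 = F3 B4 95 95.
Offset 22: leading byte 0xE5 = 11100101 → 3-byte char #7 = E5 88 93.
Offset 25: leading byte 0x52 = 01010010 → 1-byte char #8 = 52.
Offset 26: leading byte 0xDE = 11011110 → 2-byte char #9 = DE B3.
Leading byte 0xDE = 11011110 matches 110xxxxx → 2-byte sequence.
Byte 1: 0xDE = 11011110, payload 11110 (5 bits).
Byte 2: 0xB3 = 10110011 (10xxxxxx ✓), payload 110011.
Concatenate: 11110110011 = 0x7B3 (11 bits → U+07B3).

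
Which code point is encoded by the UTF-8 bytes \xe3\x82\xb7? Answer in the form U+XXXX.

Leading byte 0xE3 = 11100011 matches 1110xxxx → 3-byte sequence.
Byte 1: 0xE3 = 11100011, payload 0011 (4 bits).
Byte 2: 0x82 = 10000010 (10xxxxxx ✓), payload 000010.
Byte 3: 0xB7 = 10110111 (10xxxxxx ✓), payload 110111.
Concatenate: 0011000010110111 = 0x30B7 (16 bits → U+30B7).

U+30B7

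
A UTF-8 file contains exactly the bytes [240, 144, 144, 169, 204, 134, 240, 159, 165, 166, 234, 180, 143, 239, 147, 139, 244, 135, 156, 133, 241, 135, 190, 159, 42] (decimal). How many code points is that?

8

Byte at offset 0: 0xF0 = 11110000 → 4-byte char (#1). Advance 4.
Byte at offset 4: 0xCC = 11001100 → 2-byte char (#2). Advance 2.
Byte at offset 6: 0xF0 = 11110000 → 4-byte char (#3). Advance 4.
Byte at offset 10: 0xEA = 11101010 → 3-byte char (#4). Advance 3.
Byte at offset 13: 0xEF = 11101111 → 3-byte char (#5). Advance 3.
Byte at offset 16: 0xF4 = 11110100 → 4-byte char (#6). Advance 4.
Byte at offset 20: 0xF1 = 11110001 → 4-byte char (#7). Advance 4.
Byte at offset 24: 0x2A = 00101010 → 1-byte char (#8). Advance 1.
Reached end at offset 25 after 8 code points.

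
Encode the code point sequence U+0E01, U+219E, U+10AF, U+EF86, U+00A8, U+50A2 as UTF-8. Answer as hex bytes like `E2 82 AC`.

E0 B8 81 E2 86 9E E1 82 AF EE BE 86 C2 A8 E5 82 A2

U+0E01: 3-byte form → E0 B8 81.
U+219E: 3-byte form → E2 86 9E.
U+10AF: 3-byte form → E1 82 AF.
U+EF86: 3-byte form → EE BE 86.
U+00A8: 2-byte form → C2 A8.
U+50A2: 3-byte form → E5 82 A2.
Concatenated (17 bytes): E0 B8 81 E2 86 9E E1 82 AF EE BE 86 C2 A8 E5 82 A2.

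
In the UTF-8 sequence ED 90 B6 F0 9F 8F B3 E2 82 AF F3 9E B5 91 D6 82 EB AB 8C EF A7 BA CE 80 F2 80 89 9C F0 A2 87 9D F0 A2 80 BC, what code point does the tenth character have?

U+221DD

Offset 0: leading byte 0xED = 11101101 → 3-byte char #1 = ED 90 B6.
Offset 3: leading byte 0xF0 = 11110000 → 4-byte char #2 = F0 9F 8F B3.
Offset 7: leading byte 0xE2 = 11100010 → 3-byte char #3 = E2 82 AF.
Offset 10: leading byte 0xF3 = 11110011 → 4-byte char #4 = F3 9E B5 91.
Offset 14: leading byte 0xD6 = 11010110 → 2-byte char #5 = D6 82.
Offset 16: leading byte 0xEB = 11101011 → 3-byte char #6 = EB AB 8C.
Offset 19: leading byte 0xEF = 11101111 → 3-byte char #7 = EF A7 BA.
Offset 22: leading byte 0xCE = 11001110 → 2-byte char #8 = CE 80.
Offset 24: leading byte 0xF2 = 11110010 → 4-byte char #9 = F2 80 89 9C.
Offset 28: leading byte 0xF0 = 11110000 → 4-byte char #10 = F0 A2 87 9D.
Leading byte 0xF0 = 11110000 matches 11110xxx → 4-byte sequence.
Byte 1: 0xF0 = 11110000, payload 000 (3 bits).
Byte 2: 0xA2 = 10100010 (10xxxxxx ✓), payload 100010.
Byte 3: 0x87 = 10000111 (10xxxxxx ✓), payload 000111.
Byte 4: 0x9D = 10011101 (10xxxxxx ✓), payload 011101.
Concatenate: 000100010000111011101 = 0x221DD (21 bits → U+221DD).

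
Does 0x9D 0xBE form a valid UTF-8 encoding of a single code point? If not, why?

invalid (continuation byte with no leading byte)

Byte 0x9D = 10011101 has the form 10xxxxxx — a continuation byte — but there is no preceding leading byte.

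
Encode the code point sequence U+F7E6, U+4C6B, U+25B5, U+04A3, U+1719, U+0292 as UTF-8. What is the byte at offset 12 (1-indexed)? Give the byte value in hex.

0xE1

1-indexed offset 12 is 0-indexed offset 11.
U+F7E6 → 3-byte form EF 9F A6 at offsets 0–2.
U+4C6B → 3-byte form E4 B1 AB at offsets 3–5.
U+25B5 → 3-byte form E2 96 B5 at offsets 6–8.
U+04A3 → 2-byte form D2 A3 at offsets 9–10.
U+1719 → 3-byte form E1 9C 99 at offsets 11–13.
Offset 11 falls in char 5's range; it's byte 1 of E1 9C 99 = 0xE1.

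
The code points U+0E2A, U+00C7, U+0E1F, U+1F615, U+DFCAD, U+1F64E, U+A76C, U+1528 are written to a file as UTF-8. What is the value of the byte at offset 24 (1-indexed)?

1-indexed offset 24 is 0-indexed offset 23.
U+0E2A → 3-byte form E0 B8 AA at offsets 0–2.
U+00C7 → 2-byte form C3 87 at offsets 3–4.
U+0E1F → 3-byte form E0 B8 9F at offsets 5–7.
U+1F615 → 4-byte form F0 9F 98 95 at offsets 8–11.
U+DFCAD → 4-byte form F3 9F B2 AD at offsets 12–15.
U+1F64E → 4-byte form F0 9F 99 8E at offsets 16–19.
U+A76C → 3-byte form EA 9D AC at offsets 20–22.
U+1528 → 3-byte form E1 94 A8 at offsets 23–25.
Offset 23 falls in char 8's range; it's byte 1 of E1 94 A8 = 0xE1.

0xE1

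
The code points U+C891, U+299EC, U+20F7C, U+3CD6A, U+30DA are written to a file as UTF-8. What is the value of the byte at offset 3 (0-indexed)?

U+C891 → 3-byte form EC A2 91 at offsets 0–2.
U+299EC → 4-byte form F0 A9 A7 AC at offsets 3–6.
Offset 3 falls in char 2's range; it's byte 1 of F0 A9 A7 AC = 0xF0.

0xF0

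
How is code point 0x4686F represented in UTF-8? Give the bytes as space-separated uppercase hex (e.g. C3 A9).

U+4686F = 0x4686F = 288879 decimal. In range U+10000–U+10FFFF → 4-byte form: 11110xxx 10xxxxxx 10xxxxxx 10xxxxxx.
Binary (21 bits): 001000110100001101111.
Split 3+6+6+6: 001 | 000110 | 100001 | 101111.
Byte 1: 11110001 = 0xF1.
Byte 2: 10000110 = 0x86.
Byte 3: 10100001 = 0xA1.
Byte 4: 10101111 = 0xAF.

F1 86 A1 AF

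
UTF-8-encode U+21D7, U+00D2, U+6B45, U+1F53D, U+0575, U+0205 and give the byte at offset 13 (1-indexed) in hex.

0xD5

1-indexed offset 13 is 0-indexed offset 12.
U+21D7 → 3-byte form E2 87 97 at offsets 0–2.
U+00D2 → 2-byte form C3 92 at offsets 3–4.
U+6B45 → 3-byte form E6 AD 85 at offsets 5–7.
U+1F53D → 4-byte form F0 9F 94 BD at offsets 8–11.
U+0575 → 2-byte form D5 B5 at offsets 12–13.
Offset 12 falls in char 5's range; it's byte 1 of D5 B5 = 0xD5.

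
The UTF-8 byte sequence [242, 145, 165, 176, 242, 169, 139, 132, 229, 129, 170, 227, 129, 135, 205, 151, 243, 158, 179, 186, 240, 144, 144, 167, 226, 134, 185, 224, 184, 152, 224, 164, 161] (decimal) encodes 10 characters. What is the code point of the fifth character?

U+0357

Offset 0: leading byte 0xF2 = 11110010 → 4-byte char #1 = F2 91 A5 B0.
Offset 4: leading byte 0xF2 = 11110010 → 4-byte char #2 = F2 A9 8B 84.
Offset 8: leading byte 0xE5 = 11100101 → 3-byte char #3 = E5 81 AA.
Offset 11: leading byte 0xE3 = 11100011 → 3-byte char #4 = E3 81 87.
Offset 14: leading byte 0xCD = 11001101 → 2-byte char #5 = CD 97.
Leading byte 0xCD = 11001101 matches 110xxxxx → 2-byte sequence.
Byte 1: 0xCD = 11001101, payload 01101 (5 bits).
Byte 2: 0x97 = 10010111 (10xxxxxx ✓), payload 010111.
Concatenate: 01101010111 = 0x357 (11 bits → U+0357).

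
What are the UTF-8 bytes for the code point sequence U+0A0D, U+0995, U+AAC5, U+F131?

U+0A0D: 3-byte form → E0 A8 8D.
U+0995: 3-byte form → E0 A6 95.
U+AAC5: 3-byte form → EA AB 85.
U+F131: 3-byte form → EF 84 B1.
Concatenated (12 bytes): E0 A8 8D E0 A6 95 EA AB 85 EF 84 B1.

E0 A8 8D E0 A6 95 EA AB 85 EF 84 B1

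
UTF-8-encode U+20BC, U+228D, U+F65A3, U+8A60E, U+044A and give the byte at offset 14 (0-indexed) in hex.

0xD1

U+20BC → 3-byte form E2 82 BC at offsets 0–2.
U+228D → 3-byte form E2 8A 8D at offsets 3–5.
U+F65A3 → 4-byte form F3 B6 96 A3 at offsets 6–9.
U+8A60E → 4-byte form F2 8A 98 8E at offsets 10–13.
U+044A → 2-byte form D1 8A at offsets 14–15.
Offset 14 falls in char 5's range; it's byte 1 of D1 8A = 0xD1.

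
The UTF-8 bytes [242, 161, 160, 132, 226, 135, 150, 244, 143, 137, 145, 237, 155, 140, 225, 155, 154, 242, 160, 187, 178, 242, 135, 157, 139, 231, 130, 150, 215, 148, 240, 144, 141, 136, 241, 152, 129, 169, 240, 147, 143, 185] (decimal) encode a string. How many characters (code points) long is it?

Byte at offset 0: 0xF2 = 11110010 → 4-byte char (#1). Advance 4.
Byte at offset 4: 0xE2 = 11100010 → 3-byte char (#2). Advance 3.
Byte at offset 7: 0xF4 = 11110100 → 4-byte char (#3). Advance 4.
Byte at offset 11: 0xED = 11101101 → 3-byte char (#4). Advance 3.
Byte at offset 14: 0xE1 = 11100001 → 3-byte char (#5). Advance 3.
Byte at offset 17: 0xF2 = 11110010 → 4-byte char (#6). Advance 4.
Byte at offset 21: 0xF2 = 11110010 → 4-byte char (#7). Advance 4.
Byte at offset 25: 0xE7 = 11100111 → 3-byte char (#8). Advance 3.
Byte at offset 28: 0xD7 = 11010111 → 2-byte char (#9). Advance 2.
Byte at offset 30: 0xF0 = 11110000 → 4-byte char (#10). Advance 4.
Byte at offset 34: 0xF1 = 11110001 → 4-byte char (#11). Advance 4.
Byte at offset 38: 0xF0 = 11110000 → 4-byte char (#12). Advance 4.
Reached end at offset 42 after 12 code points.

12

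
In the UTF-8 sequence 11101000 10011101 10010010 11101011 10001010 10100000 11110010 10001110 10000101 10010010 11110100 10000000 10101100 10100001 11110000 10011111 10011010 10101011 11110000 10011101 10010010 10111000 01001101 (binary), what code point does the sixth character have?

Offset 0: leading byte 0xE8 = 11101000 → 3-byte char #1 = E8 9D 92.
Offset 3: leading byte 0xEB = 11101011 → 3-byte char #2 = EB 8A A0.
Offset 6: leading byte 0xF2 = 11110010 → 4-byte char #3 = F2 8E 85 92.
Offset 10: leading byte 0xF4 = 11110100 → 4-byte char #4 = F4 80 AC A1.
Offset 14: leading byte 0xF0 = 11110000 → 4-byte char #5 = F0 9F 9A AB.
Offset 18: leading byte 0xF0 = 11110000 → 4-byte char #6 = F0 9D 92 B8.
Leading byte 0xF0 = 11110000 matches 11110xxx → 4-byte sequence.
Byte 1: 0xF0 = 11110000, payload 000 (3 bits).
Byte 2: 0x9D = 10011101 (10xxxxxx ✓), payload 011101.
Byte 3: 0x92 = 10010010 (10xxxxxx ✓), payload 010010.
Byte 4: 0xB8 = 10111000 (10xxxxxx ✓), payload 111000.
Concatenate: 000011101010010111000 = 0x1D4B8 (21 bits → U+1D4B8).

U+1D4B8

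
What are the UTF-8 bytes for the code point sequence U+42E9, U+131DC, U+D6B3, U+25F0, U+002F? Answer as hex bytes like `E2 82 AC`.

E4 8B A9 F0 93 87 9C ED 9A B3 E2 97 B0 2F

U+42E9: 3-byte form → E4 8B A9.
U+131DC: 4-byte form → F0 93 87 9C.
U+D6B3: 3-byte form → ED 9A B3.
U+25F0: 3-byte form → E2 97 B0.
U+002F: 1-byte form → 2F.
Concatenated (14 bytes): E4 8B A9 F0 93 87 9C ED 9A B3 E2 97 B0 2F.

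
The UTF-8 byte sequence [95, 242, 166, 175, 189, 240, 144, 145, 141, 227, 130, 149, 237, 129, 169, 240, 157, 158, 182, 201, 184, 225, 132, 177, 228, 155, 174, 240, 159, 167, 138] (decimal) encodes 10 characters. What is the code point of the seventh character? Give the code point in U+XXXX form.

U+0278

Offset 0: leading byte 0x5F = 01011111 → 1-byte char #1 = 5F.
Offset 1: leading byte 0xF2 = 11110010 → 4-byte char #2 = F2 A6 AF BD.
Offset 5: leading byte 0xF0 = 11110000 → 4-byte char #3 = F0 90 91 8D.
Offset 9: leading byte 0xE3 = 11100011 → 3-byte char #4 = E3 82 95.
Offset 12: leading byte 0xED = 11101101 → 3-byte char #5 = ED 81 A9.
Offset 15: leading byte 0xF0 = 11110000 → 4-byte char #6 = F0 9D 9E B6.
Offset 19: leading byte 0xC9 = 11001001 → 2-byte char #7 = C9 B8.
Leading byte 0xC9 = 11001001 matches 110xxxxx → 2-byte sequence.
Byte 1: 0xC9 = 11001001, payload 01001 (5 bits).
Byte 2: 0xB8 = 10111000 (10xxxxxx ✓), payload 111000.
Concatenate: 01001111000 = 0x278 (11 bits → U+0278).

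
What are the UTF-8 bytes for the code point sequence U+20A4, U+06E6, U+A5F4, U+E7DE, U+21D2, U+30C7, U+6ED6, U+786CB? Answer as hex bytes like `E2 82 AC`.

E2 82 A4 DB A6 EA 97 B4 EE 9F 9E E2 87 92 E3 83 87 E6 BB 96 F1 B8 9B 8B

U+20A4: 3-byte form → E2 82 A4.
U+06E6: 2-byte form → DB A6.
U+A5F4: 3-byte form → EA 97 B4.
U+E7DE: 3-byte form → EE 9F 9E.
U+21D2: 3-byte form → E2 87 92.
U+30C7: 3-byte form → E3 83 87.
U+6ED6: 3-byte form → E6 BB 96.
U+786CB: 4-byte form → F1 B8 9B 8B.
Concatenated (24 bytes): E2 82 A4 DB A6 EA 97 B4 EE 9F 9E E2 87 92 E3 83 87 E6 BB 96 F1 B8 9B 8B.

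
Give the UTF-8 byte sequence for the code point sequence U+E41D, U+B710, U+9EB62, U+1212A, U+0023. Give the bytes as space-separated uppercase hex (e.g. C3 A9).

EE 90 9D EB 9C 90 F2 9E AD A2 F0 92 84 AA 23

U+E41D: 3-byte form → EE 90 9D.
U+B710: 3-byte form → EB 9C 90.
U+9EB62: 4-byte form → F2 9E AD A2.
U+1212A: 4-byte form → F0 92 84 AA.
U+0023: 1-byte form → 23.
Concatenated (15 bytes): EE 90 9D EB 9C 90 F2 9E AD A2 F0 92 84 AA 23.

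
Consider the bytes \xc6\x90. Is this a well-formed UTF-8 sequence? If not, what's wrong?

Leading byte 0xC6 = 11000110 → 2-byte form.
Continuation bytes 0x90=10010000 all match 10xxxxxx.
Decoded value 0x190 is ≥ 0x80 (shortest form) and not a surrogate.

valid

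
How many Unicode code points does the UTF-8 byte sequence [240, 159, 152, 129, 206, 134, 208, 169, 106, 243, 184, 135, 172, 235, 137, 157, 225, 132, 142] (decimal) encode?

Byte at offset 0: 0xF0 = 11110000 → 4-byte char (#1). Advance 4.
Byte at offset 4: 0xCE = 11001110 → 2-byte char (#2). Advance 2.
Byte at offset 6: 0xD0 = 11010000 → 2-byte char (#3). Advance 2.
Byte at offset 8: 0x6A = 01101010 → 1-byte char (#4). Advance 1.
Byte at offset 9: 0xF3 = 11110011 → 4-byte char (#5). Advance 4.
Byte at offset 13: 0xEB = 11101011 → 3-byte char (#6). Advance 3.
Byte at offset 16: 0xE1 = 11100001 → 3-byte char (#7). Advance 3.
Reached end at offset 19 after 7 code points.

7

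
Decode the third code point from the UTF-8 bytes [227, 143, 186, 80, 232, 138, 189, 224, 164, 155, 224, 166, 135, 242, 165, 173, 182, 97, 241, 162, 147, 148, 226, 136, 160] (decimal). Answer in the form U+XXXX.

Offset 0: leading byte 0xE3 = 11100011 → 3-byte char #1 = E3 8F BA.
Offset 3: leading byte 0x50 = 01010000 → 1-byte char #2 = 50.
Offset 4: leading byte 0xE8 = 11101000 → 3-byte char #3 = E8 8A BD.
Leading byte 0xE8 = 11101000 matches 1110xxxx → 3-byte sequence.
Byte 1: 0xE8 = 11101000, payload 1000 (4 bits).
Byte 2: 0x8A = 10001010 (10xxxxxx ✓), payload 001010.
Byte 3: 0xBD = 10111101 (10xxxxxx ✓), payload 111101.
Concatenate: 1000001010111101 = 0x82BD (16 bits → U+82BD).

U+82BD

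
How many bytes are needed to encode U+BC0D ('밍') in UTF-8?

U+BC0D = 0xBC0D. UTF-8 uses 1 byte below 0x80, 2 below 0x800, 3 below 0x10000, 4 up to 0x10FFFF. 0xBC0D is in U+0800–U+FFFF → 3 bytes.

3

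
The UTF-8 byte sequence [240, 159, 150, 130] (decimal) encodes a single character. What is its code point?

Leading byte 0xF0 = 11110000 matches 11110xxx → 4-byte sequence.
Byte 1: 0xF0 = 11110000, payload 000 (3 bits).
Byte 2: 0x9F = 10011111 (10xxxxxx ✓), payload 011111.
Byte 3: 0x96 = 10010110 (10xxxxxx ✓), payload 010110.
Byte 4: 0x82 = 10000010 (10xxxxxx ✓), payload 000010.
Concatenate: 000011111010110000010 = 0x1F582 (21 bits → U+1F582).

U+1F582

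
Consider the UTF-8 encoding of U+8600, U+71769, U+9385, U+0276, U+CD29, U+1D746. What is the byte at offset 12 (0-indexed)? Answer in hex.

0xEC

U+8600 → 3-byte form E8 98 80 at offsets 0–2.
U+71769 → 4-byte form F1 B1 9D A9 at offsets 3–6.
U+9385 → 3-byte form E9 8E 85 at offsets 7–9.
U+0276 → 2-byte form C9 B6 at offsets 10–11.
U+CD29 → 3-byte form EC B4 A9 at offsets 12–14.
Offset 12 falls in char 5's range; it's byte 1 of EC B4 A9 = 0xEC.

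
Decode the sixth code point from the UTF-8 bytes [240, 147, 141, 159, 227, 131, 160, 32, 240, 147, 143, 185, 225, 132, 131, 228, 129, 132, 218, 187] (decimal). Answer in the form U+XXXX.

U+4044

Offset 0: leading byte 0xF0 = 11110000 → 4-byte char #1 = F0 93 8D 9F.
Offset 4: leading byte 0xE3 = 11100011 → 3-byte char #2 = E3 83 A0.
Offset 7: leading byte 0x20 = 00100000 → 1-byte char #3 = 20.
Offset 8: leading byte 0xF0 = 11110000 → 4-byte char #4 = F0 93 8F B9.
Offset 12: leading byte 0xE1 = 11100001 → 3-byte char #5 = E1 84 83.
Offset 15: leading byte 0xE4 = 11100100 → 3-byte char #6 = E4 81 84.
Leading byte 0xE4 = 11100100 matches 1110xxxx → 3-byte sequence.
Byte 1: 0xE4 = 11100100, payload 0100 (4 bits).
Byte 2: 0x81 = 10000001 (10xxxxxx ✓), payload 000001.
Byte 3: 0x84 = 10000100 (10xxxxxx ✓), payload 000100.
Concatenate: 0100000001000100 = 0x4044 (16 bits → U+4044).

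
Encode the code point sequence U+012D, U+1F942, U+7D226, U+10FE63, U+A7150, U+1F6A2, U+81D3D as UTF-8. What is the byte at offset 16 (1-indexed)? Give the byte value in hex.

1-indexed offset 16 is 0-indexed offset 15.
U+012D → 2-byte form C4 AD at offsets 0–1.
U+1F942 → 4-byte form F0 9F A5 82 at offsets 2–5.
U+7D226 → 4-byte form F1 BD 88 A6 at offsets 6–9.
U+10FE63 → 4-byte form F4 8F B9 A3 at offsets 10–13.
U+A7150 → 4-byte form F2 A7 85 90 at offsets 14–17.
Offset 15 falls in char 5's range; it's byte 2 of F2 A7 85 90 = 0xA7.

0xA7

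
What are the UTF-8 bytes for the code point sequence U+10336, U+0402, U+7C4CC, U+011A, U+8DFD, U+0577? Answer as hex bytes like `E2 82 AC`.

U+10336: 4-byte form → F0 90 8C B6.
U+0402: 2-byte form → D0 82.
U+7C4CC: 4-byte form → F1 BC 93 8C.
U+011A: 2-byte form → C4 9A.
U+8DFD: 3-byte form → E8 B7 BD.
U+0577: 2-byte form → D5 B7.
Concatenated (17 bytes): F0 90 8C B6 D0 82 F1 BC 93 8C C4 9A E8 B7 BD D5 B7.

F0 90 8C B6 D0 82 F1 BC 93 8C C4 9A E8 B7 BD D5 B7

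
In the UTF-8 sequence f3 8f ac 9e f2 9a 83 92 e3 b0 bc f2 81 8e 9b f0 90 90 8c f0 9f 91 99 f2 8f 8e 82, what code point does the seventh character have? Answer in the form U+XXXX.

Offset 0: leading byte 0xF3 = 11110011 → 4-byte char #1 = F3 8F AC 9E.
Offset 4: leading byte 0xF2 = 11110010 → 4-byte char #2 = F2 9A 83 92.
Offset 8: leading byte 0xE3 = 11100011 → 3-byte char #3 = E3 B0 BC.
Offset 11: leading byte 0xF2 = 11110010 → 4-byte char #4 = F2 81 8E 9B.
Offset 15: leading byte 0xF0 = 11110000 → 4-byte char #5 = F0 90 90 8C.
Offset 19: leading byte 0xF0 = 11110000 → 4-byte char #6 = F0 9F 91 99.
Offset 23: leading byte 0xF2 = 11110010 → 4-byte char #7 = F2 8F 8E 82.
Leading byte 0xF2 = 11110010 matches 11110xxx → 4-byte sequence.
Byte 1: 0xF2 = 11110010, payload 010 (3 bits).
Byte 2: 0x8F = 10001111 (10xxxxxx ✓), payload 001111.
Byte 3: 0x8E = 10001110 (10xxxxxx ✓), payload 001110.
Byte 4: 0x82 = 10000010 (10xxxxxx ✓), payload 000010.
Concatenate: 010001111001110000010 = 0x8F382 (21 bits → U+8F382).

U+8F382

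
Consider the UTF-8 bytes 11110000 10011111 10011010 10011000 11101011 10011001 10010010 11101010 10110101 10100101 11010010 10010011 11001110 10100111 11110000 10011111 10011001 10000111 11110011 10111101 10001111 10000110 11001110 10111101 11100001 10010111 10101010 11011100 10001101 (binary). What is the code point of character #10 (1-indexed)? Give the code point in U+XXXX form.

U+070D

Offset 0: leading byte 0xF0 = 11110000 → 4-byte char #1 = F0 9F 9A 98.
Offset 4: leading byte 0xEB = 11101011 → 3-byte char #2 = EB 99 92.
Offset 7: leading byte 0xEA = 11101010 → 3-byte char #3 = EA B5 A5.
Offset 10: leading byte 0xD2 = 11010010 → 2-byte char #4 = D2 93.
Offset 12: leading byte 0xCE = 11001110 → 2-byte char #5 = CE A7.
Offset 14: leading byte 0xF0 = 11110000 → 4-byte char #6 = F0 9F 99 87.
Offset 18: leading byte 0xF3 = 11110011 → 4-byte char #7 = F3 BD 8F 86.
Offset 22: leading byte 0xCE = 11001110 → 2-byte char #8 = CE BD.
Offset 24: leading byte 0xE1 = 11100001 → 3-byte char #9 = E1 97 AA.
Offset 27: leading byte 0xDC = 11011100 → 2-byte char #10 = DC 8D.
Leading byte 0xDC = 11011100 matches 110xxxxx → 2-byte sequence.
Byte 1: 0xDC = 11011100, payload 11100 (5 bits).
Byte 2: 0x8D = 10001101 (10xxxxxx ✓), payload 001101.
Concatenate: 11100001101 = 0x70D (11 bits → U+070D).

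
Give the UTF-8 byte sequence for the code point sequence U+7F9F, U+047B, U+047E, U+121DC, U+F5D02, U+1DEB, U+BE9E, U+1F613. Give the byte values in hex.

E7 BE 9F D1 BB D1 BE F0 92 87 9C F3 B5 B4 82 E1 B7 AB EB BA 9E F0 9F 98 93

U+7F9F: 3-byte form → E7 BE 9F.
U+047B: 2-byte form → D1 BB.
U+047E: 2-byte form → D1 BE.
U+121DC: 4-byte form → F0 92 87 9C.
U+F5D02: 4-byte form → F3 B5 B4 82.
U+1DEB: 3-byte form → E1 B7 AB.
U+BE9E: 3-byte form → EB BA 9E.
U+1F613: 4-byte form → F0 9F 98 93.
Concatenated (25 bytes): E7 BE 9F D1 BB D1 BE F0 92 87 9C F3 B5 B4 82 E1 B7 AB EB BA 9E F0 9F 98 93.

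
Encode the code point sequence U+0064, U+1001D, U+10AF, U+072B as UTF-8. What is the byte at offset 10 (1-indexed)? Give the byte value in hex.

1-indexed offset 10 is 0-indexed offset 9.
U+0064 → 1-byte form 64 at offsets 0–0.
U+1001D → 4-byte form F0 90 80 9D at offsets 1–4.
U+10AF → 3-byte form E1 82 AF at offsets 5–7.
U+072B → 2-byte form DC AB at offsets 8–9.
Offset 9 falls in char 4's range; it's byte 2 of DC AB = 0xAB.

0xAB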